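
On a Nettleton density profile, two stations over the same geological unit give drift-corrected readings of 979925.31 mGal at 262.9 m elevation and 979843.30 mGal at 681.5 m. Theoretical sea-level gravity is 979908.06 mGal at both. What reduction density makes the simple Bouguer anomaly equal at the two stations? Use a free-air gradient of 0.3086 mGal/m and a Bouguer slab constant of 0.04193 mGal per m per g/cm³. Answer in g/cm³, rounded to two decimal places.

Δg_obs = 979843.30 − 979925.31 = -82.01 mGal over Δh = 681.5 − 262.9 = 418.6 m
Equal Bouguer anomalies ⇒ Δg_obs + (0.3086 − 0.04193ρ)·Δh = 0
0.3086 − 0.04193ρ = −Δg_obs/Δh = 0.19591
ρ = (0.3086 − 0.19591) / 0.04193 = 2.69 g/cm³

2.69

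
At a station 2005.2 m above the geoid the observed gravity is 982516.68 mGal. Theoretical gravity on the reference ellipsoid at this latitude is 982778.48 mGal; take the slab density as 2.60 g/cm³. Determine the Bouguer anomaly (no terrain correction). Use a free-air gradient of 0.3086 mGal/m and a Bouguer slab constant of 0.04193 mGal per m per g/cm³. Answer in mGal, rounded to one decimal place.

Free-air correction = 0.3086 × 2005.2 = 618.80 mGal
Free-air anomaly = 982516.68 − 982778.48 + (618.80) = 357.00 mGal
Bouguer slab correction = 0.04193 × 2.60 × 2005.2 = 218.60 mGal
Simple Bouguer anomaly = 357.00 − (218.60) = 138.40 mGal

138.4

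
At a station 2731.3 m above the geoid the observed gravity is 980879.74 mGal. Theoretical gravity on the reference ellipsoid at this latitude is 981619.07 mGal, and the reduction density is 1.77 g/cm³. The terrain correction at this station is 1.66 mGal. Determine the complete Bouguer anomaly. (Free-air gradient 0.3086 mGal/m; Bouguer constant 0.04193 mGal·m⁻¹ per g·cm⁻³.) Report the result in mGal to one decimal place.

Free-air correction = 0.3086 × 2731.3 = 842.88 mGal
Free-air anomaly = 980879.74 − 981619.07 + (842.88) = 103.55 mGal
Bouguer slab correction = 0.04193 × 1.77 × 2731.3 = 202.71 mGal
Simple Bouguer anomaly = 103.55 − (202.71) = -99.16 mGal
Complete Bouguer anomaly = -99.16 + 1.66 = -97.50 mGal

-97.5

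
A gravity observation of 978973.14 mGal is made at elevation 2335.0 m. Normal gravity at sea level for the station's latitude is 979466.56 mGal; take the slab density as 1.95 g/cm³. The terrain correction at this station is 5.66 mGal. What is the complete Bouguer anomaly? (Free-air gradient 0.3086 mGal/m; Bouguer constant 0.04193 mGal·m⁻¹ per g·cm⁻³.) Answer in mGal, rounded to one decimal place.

Free-air correction = 0.3086 × 2335.0 = 720.58 mGal
Free-air anomaly = 978973.14 − 979466.56 + (720.58) = 227.16 mGal
Bouguer slab correction = 0.04193 × 1.95 × 2335.0 = 190.92 mGal
Simple Bouguer anomaly = 227.16 − (190.92) = 36.24 mGal
Complete Bouguer anomaly = 36.24 + 5.66 = 41.90 mGal

41.9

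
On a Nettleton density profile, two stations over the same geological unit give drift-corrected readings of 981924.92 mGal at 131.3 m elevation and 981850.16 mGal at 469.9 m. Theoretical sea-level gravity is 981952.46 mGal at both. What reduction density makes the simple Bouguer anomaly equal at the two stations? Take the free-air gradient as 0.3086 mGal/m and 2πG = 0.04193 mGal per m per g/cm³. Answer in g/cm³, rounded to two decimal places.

2.09

Δg_obs = 981850.16 − 981924.92 = -74.76 mGal over Δh = 469.9 − 131.3 = 338.6 m
Equal Bouguer anomalies ⇒ Δg_obs + (0.3086 − 0.04193ρ)·Δh = 0
0.3086 − 0.04193ρ = −Δg_obs/Δh = 0.22079
ρ = (0.3086 − 0.22079) / 0.04193 = 2.09 g/cm³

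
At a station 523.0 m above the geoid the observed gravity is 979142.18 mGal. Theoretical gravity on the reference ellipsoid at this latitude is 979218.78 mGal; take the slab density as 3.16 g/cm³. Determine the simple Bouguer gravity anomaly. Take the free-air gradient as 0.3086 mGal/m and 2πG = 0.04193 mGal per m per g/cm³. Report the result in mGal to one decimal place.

15.5

Free-air correction = 0.3086 × 523.0 = 161.40 mGal
Free-air anomaly = 979142.18 − 979218.78 + (161.40) = 84.80 mGal
Bouguer slab correction = 0.04193 × 3.16 × 523.0 = 69.30 mGal
Simple Bouguer anomaly = 84.80 − (69.30) = 15.50 mGal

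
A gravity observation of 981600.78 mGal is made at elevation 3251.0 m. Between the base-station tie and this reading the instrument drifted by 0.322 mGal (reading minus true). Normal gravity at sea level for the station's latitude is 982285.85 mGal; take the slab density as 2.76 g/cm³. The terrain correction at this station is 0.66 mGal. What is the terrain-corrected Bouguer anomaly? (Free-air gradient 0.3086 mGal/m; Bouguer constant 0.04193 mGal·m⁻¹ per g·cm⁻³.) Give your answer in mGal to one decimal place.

-57.7

Drift-corrected reading = 981600.78 − (0.322) = 981600.458 mGal
Free-air correction = 0.3086 × 3251.0 = 1003.26 mGal
Free-air anomaly = 981600.458 − 982285.85 + (1003.26) = 317.868 mGal
Bouguer slab correction = 0.04193 × 2.76 × 3251.0 = 376.23 mGal
Simple Bouguer anomaly = 317.868 − (376.23) = -58.362 mGal
Complete Bouguer anomaly = -58.362 + 0.66 = -57.702 mGal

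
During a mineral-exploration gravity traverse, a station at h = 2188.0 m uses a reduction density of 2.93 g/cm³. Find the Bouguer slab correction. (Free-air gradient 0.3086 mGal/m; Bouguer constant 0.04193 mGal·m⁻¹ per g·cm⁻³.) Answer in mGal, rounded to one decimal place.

Bouguer slab correction = 0.04193 × 2.93 × 2188.0 = 268.8 mGal

268.8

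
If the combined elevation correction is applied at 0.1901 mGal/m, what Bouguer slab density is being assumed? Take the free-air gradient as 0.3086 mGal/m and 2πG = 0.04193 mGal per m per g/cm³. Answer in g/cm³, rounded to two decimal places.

0.1901 = 0.3086 − 0.04193 × ρ
ρ = (0.3086 − 0.1901) / 0.04193 = 2.83 g/cm³

2.83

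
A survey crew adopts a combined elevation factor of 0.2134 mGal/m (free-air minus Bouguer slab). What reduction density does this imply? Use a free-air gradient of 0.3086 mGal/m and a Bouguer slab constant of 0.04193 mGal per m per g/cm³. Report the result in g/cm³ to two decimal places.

2.27

0.2134 = 0.3086 − 0.04193 × ρ
ρ = (0.3086 − 0.2134) / 0.04193 = 2.27 g/cm³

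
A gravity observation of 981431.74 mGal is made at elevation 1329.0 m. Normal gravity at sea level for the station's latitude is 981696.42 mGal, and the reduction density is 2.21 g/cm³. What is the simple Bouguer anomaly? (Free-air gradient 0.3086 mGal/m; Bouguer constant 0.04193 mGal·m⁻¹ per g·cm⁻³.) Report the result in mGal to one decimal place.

22.3

Free-air correction = 0.3086 × 1329.0 = 410.13 mGal
Free-air anomaly = 981431.74 − 981696.42 + (410.13) = 145.45 mGal
Bouguer slab correction = 0.04193 × 2.21 × 1329.0 = 123.15 mGal
Simple Bouguer anomaly = 145.45 − (123.15) = 22.30 mGal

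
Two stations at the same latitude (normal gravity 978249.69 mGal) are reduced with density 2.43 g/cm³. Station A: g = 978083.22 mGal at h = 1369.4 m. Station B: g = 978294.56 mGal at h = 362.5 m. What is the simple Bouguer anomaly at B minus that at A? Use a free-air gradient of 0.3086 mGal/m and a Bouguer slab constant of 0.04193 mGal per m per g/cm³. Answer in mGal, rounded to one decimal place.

3.2

Δg_SB(A) = 978083.22 − 978249.69 + 0.3086×1369.4 − 0.04193×2.43×1369.4 = 116.60 mGal
Δg_SB(B) = 978294.56 − 978249.69 + 0.3086×362.5 − 0.04193×2.43×362.5 = 119.80 mGal
Difference = 119.80 − (116.60) = 3.20 mGal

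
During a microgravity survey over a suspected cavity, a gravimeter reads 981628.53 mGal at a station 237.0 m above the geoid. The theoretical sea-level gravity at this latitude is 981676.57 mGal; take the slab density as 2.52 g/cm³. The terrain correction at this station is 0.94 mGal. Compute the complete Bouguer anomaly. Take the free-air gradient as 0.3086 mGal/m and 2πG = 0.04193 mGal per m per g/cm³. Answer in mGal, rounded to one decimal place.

1.0

Free-air correction = 0.3086 × 237.0 = 73.14 mGal
Free-air anomaly = 981628.53 − 981676.57 + (73.14) = 25.10 mGal
Bouguer slab correction = 0.04193 × 2.52 × 237.0 = 25.04 mGal
Simple Bouguer anomaly = 25.10 − (25.04) = 0.06 mGal
Complete Bouguer anomaly = 0.06 + 0.94 = 1.00 mGal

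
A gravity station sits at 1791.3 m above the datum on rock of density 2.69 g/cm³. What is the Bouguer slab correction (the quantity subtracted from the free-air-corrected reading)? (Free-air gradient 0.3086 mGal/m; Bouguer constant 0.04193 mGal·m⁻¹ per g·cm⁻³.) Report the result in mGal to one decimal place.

Bouguer slab correction = 0.04193 × 2.69 × 1791.3 = 202.0 mGal

202.0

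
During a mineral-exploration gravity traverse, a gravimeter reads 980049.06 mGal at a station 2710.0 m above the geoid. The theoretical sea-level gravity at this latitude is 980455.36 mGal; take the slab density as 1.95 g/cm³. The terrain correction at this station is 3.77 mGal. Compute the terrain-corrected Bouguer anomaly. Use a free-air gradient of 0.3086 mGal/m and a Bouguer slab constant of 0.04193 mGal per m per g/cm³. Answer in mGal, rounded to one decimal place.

212.2

Free-air correction = 0.3086 × 2710.0 = 836.31 mGal
Free-air anomaly = 980049.06 − 980455.36 + (836.31) = 430.01 mGal
Bouguer slab correction = 0.04193 × 1.95 × 2710.0 = 221.58 mGal
Simple Bouguer anomaly = 430.01 − (221.58) = 208.43 mGal
Complete Bouguer anomaly = 208.43 + 3.77 = 212.20 mGal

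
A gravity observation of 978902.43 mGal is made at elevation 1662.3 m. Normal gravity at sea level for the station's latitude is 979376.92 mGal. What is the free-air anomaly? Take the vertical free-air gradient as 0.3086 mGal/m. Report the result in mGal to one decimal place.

Free-air correction = 0.3086 × 1662.3 = 512.99 mGal
Free-air anomaly = 978902.43 − 979376.92 + (512.99) = 38.50 mGal

38.5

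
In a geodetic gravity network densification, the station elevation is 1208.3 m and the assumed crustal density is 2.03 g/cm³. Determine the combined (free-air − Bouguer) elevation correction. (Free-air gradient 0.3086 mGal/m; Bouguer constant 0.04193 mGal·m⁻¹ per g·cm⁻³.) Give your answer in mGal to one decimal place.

Combined gradient = 0.3086 − 0.04193 × 2.03 = 0.2234821 mGal/m
Combined elevation correction = 0.2234821 × 1208.3 = 270.0 mGal

270.0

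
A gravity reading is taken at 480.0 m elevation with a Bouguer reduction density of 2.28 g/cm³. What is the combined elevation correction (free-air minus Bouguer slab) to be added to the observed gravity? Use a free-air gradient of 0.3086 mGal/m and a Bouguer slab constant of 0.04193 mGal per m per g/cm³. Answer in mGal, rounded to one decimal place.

102.2

Combined gradient = 0.3086 − 0.04193 × 2.28 = 0.2129996 mGal/m
Combined elevation correction = 0.2129996 × 480.0 = 102.2 mGal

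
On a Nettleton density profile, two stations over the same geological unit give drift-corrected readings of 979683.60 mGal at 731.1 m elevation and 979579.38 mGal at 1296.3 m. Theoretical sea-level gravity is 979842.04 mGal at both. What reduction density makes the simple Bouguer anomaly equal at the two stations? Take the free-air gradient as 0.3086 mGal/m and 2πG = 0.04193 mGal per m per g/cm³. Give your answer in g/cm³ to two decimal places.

Δg_obs = 979579.38 − 979683.60 = -104.22 mGal over Δh = 1296.3 − 731.1 = 565.2 m
Equal Bouguer anomalies ⇒ Δg_obs + (0.3086 − 0.04193ρ)·Δh = 0
0.3086 − 0.04193ρ = −Δg_obs/Δh = 0.18439
ρ = (0.3086 − 0.18439) / 0.04193 = 2.96 g/cm³

2.96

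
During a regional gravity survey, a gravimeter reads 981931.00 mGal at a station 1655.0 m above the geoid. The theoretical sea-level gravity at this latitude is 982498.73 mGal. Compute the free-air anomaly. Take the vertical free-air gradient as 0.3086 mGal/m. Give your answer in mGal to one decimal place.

Free-air correction = 0.3086 × 1655.0 = 510.73 mGal
Free-air anomaly = 981931.00 − 982498.73 + (510.73) = -57.00 mGal

-57.0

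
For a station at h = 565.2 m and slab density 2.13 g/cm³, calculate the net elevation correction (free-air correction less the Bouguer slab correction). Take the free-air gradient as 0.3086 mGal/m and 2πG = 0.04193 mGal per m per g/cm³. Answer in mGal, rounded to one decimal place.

Combined gradient = 0.3086 − 0.04193 × 2.13 = 0.2192891 mGal/m
Combined elevation correction = 0.2192891 × 565.2 = 123.9 mGal

123.9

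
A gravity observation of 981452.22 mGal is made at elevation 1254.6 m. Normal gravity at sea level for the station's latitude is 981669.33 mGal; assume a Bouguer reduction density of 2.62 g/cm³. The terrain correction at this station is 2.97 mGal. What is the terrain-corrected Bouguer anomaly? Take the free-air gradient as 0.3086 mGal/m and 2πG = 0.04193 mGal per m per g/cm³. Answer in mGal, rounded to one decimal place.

Free-air correction = 0.3086 × 1254.6 = 387.17 mGal
Free-air anomaly = 981452.22 − 981669.33 + (387.17) = 170.06 mGal
Bouguer slab correction = 0.04193 × 2.62 × 1254.6 = 137.83 mGal
Simple Bouguer anomaly = 170.06 − (137.83) = 32.23 mGal
Complete Bouguer anomaly = 32.23 + 2.97 = 35.20 mGal

35.2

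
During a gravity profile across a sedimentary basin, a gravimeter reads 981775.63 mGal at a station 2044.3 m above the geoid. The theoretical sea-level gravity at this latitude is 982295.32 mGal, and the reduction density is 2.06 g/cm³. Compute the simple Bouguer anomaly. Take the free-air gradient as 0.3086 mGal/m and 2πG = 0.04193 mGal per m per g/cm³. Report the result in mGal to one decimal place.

-65.4

Free-air correction = 0.3086 × 2044.3 = 630.87 mGal
Free-air anomaly = 981775.63 − 982295.32 + (630.87) = 111.18 mGal
Bouguer slab correction = 0.04193 × 2.06 × 2044.3 = 176.58 mGal
Simple Bouguer anomaly = 111.18 − (176.58) = -65.40 mGal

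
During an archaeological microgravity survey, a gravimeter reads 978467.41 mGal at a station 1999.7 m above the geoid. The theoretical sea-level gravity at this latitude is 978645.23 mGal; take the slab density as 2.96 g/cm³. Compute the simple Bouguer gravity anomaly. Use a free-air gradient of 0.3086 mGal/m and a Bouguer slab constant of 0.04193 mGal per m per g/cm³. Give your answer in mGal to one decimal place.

Free-air correction = 0.3086 × 1999.7 = 617.11 mGal
Free-air anomaly = 978467.41 − 978645.23 + (617.11) = 439.29 mGal
Bouguer slab correction = 0.04193 × 2.96 × 1999.7 = 248.19 mGal
Simple Bouguer anomaly = 439.29 − (248.19) = 191.10 mGal

191.1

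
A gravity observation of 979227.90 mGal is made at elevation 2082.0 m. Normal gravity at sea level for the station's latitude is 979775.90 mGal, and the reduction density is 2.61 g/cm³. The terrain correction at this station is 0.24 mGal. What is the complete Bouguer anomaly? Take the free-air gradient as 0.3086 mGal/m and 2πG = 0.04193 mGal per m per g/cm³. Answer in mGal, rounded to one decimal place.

Free-air correction = 0.3086 × 2082.0 = 642.51 mGal
Free-air anomaly = 979227.90 − 979775.90 + (642.51) = 94.51 mGal
Bouguer slab correction = 0.04193 × 2.61 × 2082.0 = 227.85 mGal
Simple Bouguer anomaly = 94.51 − (227.85) = -133.34 mGal
Complete Bouguer anomaly = -133.34 + 0.24 = -133.10 mGal

-133.1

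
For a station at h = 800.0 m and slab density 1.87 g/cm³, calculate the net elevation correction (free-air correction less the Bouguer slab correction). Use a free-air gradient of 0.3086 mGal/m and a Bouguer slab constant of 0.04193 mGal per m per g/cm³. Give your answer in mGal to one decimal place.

184.2

Combined gradient = 0.3086 − 0.04193 × 1.87 = 0.2301909 mGal/m
Combined elevation correction = 0.2301909 × 800.0 = 184.2 mGal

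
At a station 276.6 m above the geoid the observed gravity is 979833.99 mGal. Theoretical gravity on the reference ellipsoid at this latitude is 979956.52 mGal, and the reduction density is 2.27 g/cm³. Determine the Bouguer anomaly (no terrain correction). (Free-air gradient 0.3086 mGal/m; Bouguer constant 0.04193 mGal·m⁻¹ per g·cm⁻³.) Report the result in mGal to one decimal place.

-63.5

Free-air correction = 0.3086 × 276.6 = 85.36 mGal
Free-air anomaly = 979833.99 − 979956.52 + (85.36) = -37.17 mGal
Bouguer slab correction = 0.04193 × 2.27 × 276.6 = 26.33 mGal
Simple Bouguer anomaly = -37.17 − (26.33) = -63.50 mGal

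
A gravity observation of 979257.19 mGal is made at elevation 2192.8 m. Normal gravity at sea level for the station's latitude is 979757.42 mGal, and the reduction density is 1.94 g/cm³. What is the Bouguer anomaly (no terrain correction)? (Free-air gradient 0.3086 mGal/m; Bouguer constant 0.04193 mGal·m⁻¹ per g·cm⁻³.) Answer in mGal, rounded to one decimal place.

-1.9

Free-air correction = 0.3086 × 2192.8 = 676.70 mGal
Free-air anomaly = 979257.19 − 979757.42 + (676.70) = 176.47 mGal
Bouguer slab correction = 0.04193 × 1.94 × 2192.8 = 178.37 mGal
Simple Bouguer anomaly = 176.47 − (178.37) = -1.90 mGal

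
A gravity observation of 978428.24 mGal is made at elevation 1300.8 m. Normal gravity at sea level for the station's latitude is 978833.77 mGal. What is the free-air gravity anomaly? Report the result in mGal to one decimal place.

Free-air correction = 0.3086 × 1300.8 = 401.43 mGal
Free-air anomaly = 978428.24 − 978833.77 + (401.43) = -4.10 mGal

-4.1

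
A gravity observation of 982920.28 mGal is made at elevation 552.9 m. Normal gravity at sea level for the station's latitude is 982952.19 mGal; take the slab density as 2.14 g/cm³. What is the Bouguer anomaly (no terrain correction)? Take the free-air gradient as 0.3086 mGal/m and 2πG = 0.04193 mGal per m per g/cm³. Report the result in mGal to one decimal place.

89.1

Free-air correction = 0.3086 × 552.9 = 170.62 mGal
Free-air anomaly = 982920.28 − 982952.19 + (170.62) = 138.71 mGal
Bouguer slab correction = 0.04193 × 2.14 × 552.9 = 49.61 mGal
Simple Bouguer anomaly = 138.71 − (49.61) = 89.10 mGal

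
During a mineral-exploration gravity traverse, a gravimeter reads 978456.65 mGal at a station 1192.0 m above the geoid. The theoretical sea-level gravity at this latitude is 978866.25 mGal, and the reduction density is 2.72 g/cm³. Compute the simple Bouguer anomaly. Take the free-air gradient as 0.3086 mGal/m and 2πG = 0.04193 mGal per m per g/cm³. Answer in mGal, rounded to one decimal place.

Free-air correction = 0.3086 × 1192.0 = 367.85 mGal
Free-air anomaly = 978456.65 − 978866.25 + (367.85) = -41.75 mGal
Bouguer slab correction = 0.04193 × 2.72 × 1192.0 = 135.95 mGal
Simple Bouguer anomaly = -41.75 − (135.95) = -177.70 mGal

-177.7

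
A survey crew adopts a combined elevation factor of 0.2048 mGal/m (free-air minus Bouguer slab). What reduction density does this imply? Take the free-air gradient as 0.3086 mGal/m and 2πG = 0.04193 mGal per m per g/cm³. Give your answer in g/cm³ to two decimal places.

2.48

0.2048 = 0.3086 − 0.04193 × ρ
ρ = (0.3086 − 0.2048) / 0.04193 = 2.48 g/cm³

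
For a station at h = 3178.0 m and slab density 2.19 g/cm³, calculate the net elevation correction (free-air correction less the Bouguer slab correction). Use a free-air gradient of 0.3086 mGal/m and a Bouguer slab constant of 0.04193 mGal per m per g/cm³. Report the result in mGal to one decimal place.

688.9

Combined gradient = 0.3086 − 0.04193 × 2.19 = 0.2167733 mGal/m
Combined elevation correction = 0.2167733 × 3178.0 = 688.9 mGal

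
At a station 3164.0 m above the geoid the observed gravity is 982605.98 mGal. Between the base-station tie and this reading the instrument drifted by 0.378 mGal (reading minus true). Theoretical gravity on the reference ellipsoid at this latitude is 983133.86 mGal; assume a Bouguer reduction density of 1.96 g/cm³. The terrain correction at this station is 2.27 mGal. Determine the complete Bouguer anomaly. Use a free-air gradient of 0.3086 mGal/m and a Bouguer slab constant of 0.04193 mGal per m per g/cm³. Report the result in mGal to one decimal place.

190.4

Drift-corrected reading = 982605.98 − (0.378) = 982605.602 mGal
Free-air correction = 0.3086 × 3164.0 = 976.41 mGal
Free-air anomaly = 982605.602 − 983133.86 + (976.41) = 448.152 mGal
Bouguer slab correction = 0.04193 × 1.96 × 3164.0 = 260.03 mGal
Simple Bouguer anomaly = 448.152 − (260.03) = 188.122 mGal
Complete Bouguer anomaly = 188.122 + 2.27 = 190.392 mGal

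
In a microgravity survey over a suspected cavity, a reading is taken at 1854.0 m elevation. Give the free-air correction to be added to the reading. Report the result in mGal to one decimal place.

Free-air correction = 0.3086 × 1854.0 = 572.1 mGal

572.1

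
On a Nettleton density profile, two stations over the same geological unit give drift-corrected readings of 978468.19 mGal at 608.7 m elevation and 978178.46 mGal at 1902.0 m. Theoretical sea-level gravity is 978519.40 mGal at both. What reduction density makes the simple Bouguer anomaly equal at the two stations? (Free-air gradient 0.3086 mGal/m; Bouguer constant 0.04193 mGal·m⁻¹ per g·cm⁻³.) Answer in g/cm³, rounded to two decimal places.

2.02

Δg_obs = 978178.46 − 978468.19 = -289.73 mGal over Δh = 1902.0 − 608.7 = 1293.3 m
Equal Bouguer anomalies ⇒ Δg_obs + (0.3086 − 0.04193ρ)·Δh = 0
0.3086 − 0.04193ρ = −Δg_obs/Δh = 0.22402
ρ = (0.3086 − 0.22402) / 0.04193 = 2.02 g/cm³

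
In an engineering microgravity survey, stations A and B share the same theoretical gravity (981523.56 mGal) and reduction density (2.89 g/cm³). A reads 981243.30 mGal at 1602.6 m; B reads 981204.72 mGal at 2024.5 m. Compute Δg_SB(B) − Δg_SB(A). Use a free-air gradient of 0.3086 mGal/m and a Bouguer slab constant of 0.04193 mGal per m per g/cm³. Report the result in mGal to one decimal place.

Δg_SB(A) = 981243.30 − 981523.56 + 0.3086×1602.6 − 0.04193×2.89×1602.6 = 20.10 mGal
Δg_SB(B) = 981204.72 − 981523.56 + 0.3086×2024.5 − 0.04193×2.89×2024.5 = 60.60 mGal
Difference = 60.60 − (20.10) = 40.50 mGal

40.5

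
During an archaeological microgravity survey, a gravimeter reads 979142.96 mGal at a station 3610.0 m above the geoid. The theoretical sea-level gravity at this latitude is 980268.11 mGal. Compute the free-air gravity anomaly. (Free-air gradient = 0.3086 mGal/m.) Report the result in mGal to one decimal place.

Free-air correction = 0.3086 × 3610.0 = 1114.05 mGal
Free-air anomaly = 979142.96 − 980268.11 + (1114.05) = -11.10 mGal

-11.1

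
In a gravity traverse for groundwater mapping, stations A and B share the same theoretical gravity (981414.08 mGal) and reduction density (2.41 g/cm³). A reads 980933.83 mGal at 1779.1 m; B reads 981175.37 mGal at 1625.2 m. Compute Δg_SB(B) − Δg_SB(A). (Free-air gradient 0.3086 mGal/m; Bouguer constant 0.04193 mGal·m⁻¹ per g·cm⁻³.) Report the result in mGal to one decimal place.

Δg_SB(A) = 980933.83 − 981414.08 + 0.3086×1779.1 − 0.04193×2.41×1779.1 = -111.00 mGal
Δg_SB(B) = 981175.37 − 981414.08 + 0.3086×1625.2 − 0.04193×2.41×1625.2 = 98.60 mGal
Difference = 98.60 − (-111.00) = 209.60 mGal

209.6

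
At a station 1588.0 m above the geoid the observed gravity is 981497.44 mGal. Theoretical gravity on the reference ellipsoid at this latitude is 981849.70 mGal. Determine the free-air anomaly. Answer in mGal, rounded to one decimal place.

Free-air correction = 0.3086 × 1588.0 = 490.06 mGal
Free-air anomaly = 981497.44 − 981849.70 + (490.06) = 137.80 mGal

137.8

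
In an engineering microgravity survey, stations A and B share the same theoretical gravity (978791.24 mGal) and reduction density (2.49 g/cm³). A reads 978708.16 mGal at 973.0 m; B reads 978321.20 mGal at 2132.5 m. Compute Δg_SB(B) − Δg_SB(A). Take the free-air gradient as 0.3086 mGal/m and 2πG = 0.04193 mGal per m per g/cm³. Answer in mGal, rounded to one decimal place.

Δg_SB(A) = 978708.16 − 978791.24 + 0.3086×973.0 − 0.04193×2.49×973.0 = 115.60 mGal
Δg_SB(B) = 978321.20 − 978791.24 + 0.3086×2132.5 − 0.04193×2.49×2132.5 = -34.60 mGal
Difference = -34.60 − (115.60) = -150.20 mGal

-150.2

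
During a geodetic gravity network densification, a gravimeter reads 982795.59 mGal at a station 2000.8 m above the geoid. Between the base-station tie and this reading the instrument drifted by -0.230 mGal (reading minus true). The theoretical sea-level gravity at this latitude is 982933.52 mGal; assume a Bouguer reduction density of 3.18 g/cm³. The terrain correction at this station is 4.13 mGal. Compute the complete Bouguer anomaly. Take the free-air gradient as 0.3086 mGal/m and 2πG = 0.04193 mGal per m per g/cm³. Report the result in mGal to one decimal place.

217.1

Drift-corrected reading = 982795.59 − (-0.230) = 982795.820 mGal
Free-air correction = 0.3086 × 2000.8 = 617.45 mGal
Free-air anomaly = 982795.820 − 982933.52 + (617.45) = 479.750 mGal
Bouguer slab correction = 0.04193 × 3.18 × 2000.8 = 266.78 mGal
Simple Bouguer anomaly = 479.750 − (266.78) = 212.970 mGal
Complete Bouguer anomaly = 212.970 + 4.13 = 217.100 mGal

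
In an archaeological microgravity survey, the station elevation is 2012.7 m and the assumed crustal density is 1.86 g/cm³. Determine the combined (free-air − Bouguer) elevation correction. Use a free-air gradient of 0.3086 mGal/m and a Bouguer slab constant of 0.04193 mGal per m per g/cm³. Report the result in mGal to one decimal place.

Combined gradient = 0.3086 − 0.04193 × 1.86 = 0.2306102 mGal/m
Combined elevation correction = 0.2306102 × 2012.7 = 464.1 mGal

464.1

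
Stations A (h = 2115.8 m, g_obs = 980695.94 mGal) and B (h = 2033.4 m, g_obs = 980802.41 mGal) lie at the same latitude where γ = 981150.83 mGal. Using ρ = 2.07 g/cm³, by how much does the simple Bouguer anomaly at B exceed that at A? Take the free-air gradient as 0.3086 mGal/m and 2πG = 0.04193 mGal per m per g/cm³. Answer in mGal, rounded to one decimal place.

Δg_SB(A) = 980695.94 − 981150.83 + 0.3086×2115.8 − 0.04193×2.07×2115.8 = 14.40 mGal
Δg_SB(B) = 980802.41 − 981150.83 + 0.3086×2033.4 − 0.04193×2.07×2033.4 = 102.60 mGal
Difference = 102.60 − (14.40) = 88.20 mGal

88.2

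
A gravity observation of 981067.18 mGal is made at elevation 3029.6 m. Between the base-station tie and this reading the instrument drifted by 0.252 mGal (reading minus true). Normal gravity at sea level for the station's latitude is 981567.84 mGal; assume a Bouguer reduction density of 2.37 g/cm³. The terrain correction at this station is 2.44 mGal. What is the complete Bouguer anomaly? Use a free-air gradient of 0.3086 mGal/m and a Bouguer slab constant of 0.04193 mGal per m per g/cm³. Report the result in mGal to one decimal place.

135.4

Drift-corrected reading = 981067.18 − (0.252) = 981066.928 mGal
Free-air correction = 0.3086 × 3029.6 = 934.93 mGal
Free-air anomaly = 981066.928 − 981567.84 + (934.93) = 434.018 mGal
Bouguer slab correction = 0.04193 × 2.37 × 3029.6 = 301.06 mGal
Simple Bouguer anomaly = 434.018 − (301.06) = 132.958 mGal
Complete Bouguer anomaly = 132.958 + 2.44 = 135.398 mGal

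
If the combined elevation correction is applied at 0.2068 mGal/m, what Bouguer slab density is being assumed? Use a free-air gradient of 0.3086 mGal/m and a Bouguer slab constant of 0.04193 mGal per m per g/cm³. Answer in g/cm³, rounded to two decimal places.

0.2068 = 0.3086 − 0.04193 × ρ
ρ = (0.3086 − 0.2068) / 0.04193 = 2.43 g/cm³

2.43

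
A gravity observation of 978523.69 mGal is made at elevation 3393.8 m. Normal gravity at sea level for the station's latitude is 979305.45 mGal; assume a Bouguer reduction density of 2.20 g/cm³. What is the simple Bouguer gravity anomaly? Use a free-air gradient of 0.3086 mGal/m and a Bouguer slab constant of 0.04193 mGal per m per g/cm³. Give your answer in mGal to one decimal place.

Free-air correction = 0.3086 × 3393.8 = 1047.33 mGal
Free-air anomaly = 978523.69 − 979305.45 + (1047.33) = 265.57 mGal
Bouguer slab correction = 0.04193 × 2.20 × 3393.8 = 313.06 mGal
Simple Bouguer anomaly = 265.57 − (313.06) = -47.49 mGal

-47.5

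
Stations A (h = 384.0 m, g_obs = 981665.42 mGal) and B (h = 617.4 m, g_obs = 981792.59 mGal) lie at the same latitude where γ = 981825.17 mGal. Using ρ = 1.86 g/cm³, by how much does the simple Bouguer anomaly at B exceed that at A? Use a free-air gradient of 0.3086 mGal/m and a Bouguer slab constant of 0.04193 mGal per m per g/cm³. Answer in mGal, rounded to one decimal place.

Δg_SB(A) = 981665.42 − 981825.17 + 0.3086×384.0 − 0.04193×1.86×384.0 = -71.20 mGal
Δg_SB(B) = 981792.59 − 981825.17 + 0.3086×617.4 − 0.04193×1.86×617.4 = 109.80 mGal
Difference = 109.80 − (-71.20) = 181.00 mGal

181.0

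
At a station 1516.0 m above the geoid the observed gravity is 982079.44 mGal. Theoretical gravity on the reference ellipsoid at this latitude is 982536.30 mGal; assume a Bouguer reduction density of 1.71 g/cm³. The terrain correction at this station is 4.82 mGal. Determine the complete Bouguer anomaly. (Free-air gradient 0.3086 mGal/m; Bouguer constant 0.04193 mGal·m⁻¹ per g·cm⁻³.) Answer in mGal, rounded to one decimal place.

-92.9

Free-air correction = 0.3086 × 1516.0 = 467.84 mGal
Free-air anomaly = 982079.44 − 982536.30 + (467.84) = 10.98 mGal
Bouguer slab correction = 0.04193 × 1.71 × 1516.0 = 108.70 mGal
Simple Bouguer anomaly = 10.98 − (108.70) = -97.72 mGal
Complete Bouguer anomaly = -97.72 + 4.82 = -92.90 mGal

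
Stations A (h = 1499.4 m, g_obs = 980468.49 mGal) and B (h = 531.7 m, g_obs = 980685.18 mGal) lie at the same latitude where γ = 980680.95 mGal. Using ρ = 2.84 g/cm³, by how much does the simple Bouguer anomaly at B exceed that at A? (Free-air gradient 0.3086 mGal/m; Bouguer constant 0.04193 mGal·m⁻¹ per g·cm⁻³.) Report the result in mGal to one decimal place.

33.3

Δg_SB(A) = 980468.49 − 980680.95 + 0.3086×1499.4 − 0.04193×2.84×1499.4 = 71.70 mGal
Δg_SB(B) = 980685.18 − 980680.95 + 0.3086×531.7 − 0.04193×2.84×531.7 = 105.00 mGal
Difference = 105.00 − (71.70) = 33.30 mGal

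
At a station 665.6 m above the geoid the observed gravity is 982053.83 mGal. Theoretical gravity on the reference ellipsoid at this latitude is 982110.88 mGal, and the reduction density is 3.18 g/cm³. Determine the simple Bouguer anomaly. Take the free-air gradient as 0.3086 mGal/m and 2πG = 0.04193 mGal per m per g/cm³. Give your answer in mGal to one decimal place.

Free-air correction = 0.3086 × 665.6 = 205.40 mGal
Free-air anomaly = 982053.83 − 982110.88 + (205.40) = 148.35 mGal
Bouguer slab correction = 0.04193 × 3.18 × 665.6 = 88.75 mGal
Simple Bouguer anomaly = 148.35 − (88.75) = 59.60 mGal

59.6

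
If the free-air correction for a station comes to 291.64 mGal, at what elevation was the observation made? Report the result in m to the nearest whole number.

945

h = 291.64 / 0.3086 = 945.04 m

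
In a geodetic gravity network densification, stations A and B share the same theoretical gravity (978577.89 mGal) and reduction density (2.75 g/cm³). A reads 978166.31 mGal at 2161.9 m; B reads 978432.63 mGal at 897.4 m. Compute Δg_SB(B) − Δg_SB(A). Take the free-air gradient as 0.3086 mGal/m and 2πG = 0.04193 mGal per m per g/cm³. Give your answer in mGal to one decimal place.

Δg_SB(A) = 978166.31 − 978577.89 + 0.3086×2161.9 − 0.04193×2.75×2161.9 = 6.30 mGal
Δg_SB(B) = 978432.63 − 978577.89 + 0.3086×897.4 − 0.04193×2.75×897.4 = 28.20 mGal
Difference = 28.20 − (6.30) = 21.90 mGal

21.9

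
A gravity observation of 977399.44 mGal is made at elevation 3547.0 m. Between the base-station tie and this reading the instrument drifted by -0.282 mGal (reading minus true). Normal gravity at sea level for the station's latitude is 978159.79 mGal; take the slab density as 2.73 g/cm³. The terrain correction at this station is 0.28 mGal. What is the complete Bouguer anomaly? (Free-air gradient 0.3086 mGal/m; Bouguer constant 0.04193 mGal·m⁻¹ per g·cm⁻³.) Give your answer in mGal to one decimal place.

Drift-corrected reading = 977399.44 − (-0.282) = 977399.722 mGal
Free-air correction = 0.3086 × 3547.0 = 1094.60 mGal
Free-air anomaly = 977399.722 − 978159.79 + (1094.60) = 334.532 mGal
Bouguer slab correction = 0.04193 × 2.73 × 3547.0 = 406.02 mGal
Simple Bouguer anomaly = 334.532 − (406.02) = -71.488 mGal
Complete Bouguer anomaly = -71.488 + 0.28 = -71.208 mGal

-71.2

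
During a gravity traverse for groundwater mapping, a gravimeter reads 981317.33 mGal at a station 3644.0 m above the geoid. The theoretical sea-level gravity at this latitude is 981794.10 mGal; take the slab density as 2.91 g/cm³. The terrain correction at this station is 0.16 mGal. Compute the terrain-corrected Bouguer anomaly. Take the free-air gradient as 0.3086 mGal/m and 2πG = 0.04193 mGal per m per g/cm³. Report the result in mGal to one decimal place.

Free-air correction = 0.3086 × 3644.0 = 1124.54 mGal
Free-air anomaly = 981317.33 − 981794.10 + (1124.54) = 647.77 mGal
Bouguer slab correction = 0.04193 × 2.91 × 3644.0 = 444.63 mGal
Simple Bouguer anomaly = 647.77 − (444.63) = 203.14 mGal
Complete Bouguer anomaly = 203.14 + 0.16 = 203.30 mGal

203.3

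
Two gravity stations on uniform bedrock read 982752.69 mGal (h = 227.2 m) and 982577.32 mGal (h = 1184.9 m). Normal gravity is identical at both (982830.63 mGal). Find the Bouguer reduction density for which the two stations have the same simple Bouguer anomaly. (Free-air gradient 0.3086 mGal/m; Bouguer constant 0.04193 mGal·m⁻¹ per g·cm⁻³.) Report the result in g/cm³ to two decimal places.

Δg_obs = 982577.32 − 982752.69 = -175.37 mGal over Δh = 1184.9 − 227.2 = 957.7 m
Equal Bouguer anomalies ⇒ Δg_obs + (0.3086 − 0.04193ρ)·Δh = 0
0.3086 − 0.04193ρ = −Δg_obs/Δh = 0.18312
ρ = (0.3086 − 0.18312) / 0.04193 = 2.99 g/cm³

2.99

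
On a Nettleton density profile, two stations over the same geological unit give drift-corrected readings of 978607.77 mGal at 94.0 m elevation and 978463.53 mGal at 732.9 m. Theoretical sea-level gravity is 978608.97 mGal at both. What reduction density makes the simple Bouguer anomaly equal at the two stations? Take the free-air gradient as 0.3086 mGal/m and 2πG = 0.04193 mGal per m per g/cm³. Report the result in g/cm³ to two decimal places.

Δg_obs = 978463.53 − 978607.77 = -144.24 mGal over Δh = 732.9 − 94.0 = 638.9 m
Equal Bouguer anomalies ⇒ Δg_obs + (0.3086 − 0.04193ρ)·Δh = 0
0.3086 − 0.04193ρ = −Δg_obs/Δh = 0.22576
ρ = (0.3086 − 0.22576) / 0.04193 = 1.98 g/cm³

1.98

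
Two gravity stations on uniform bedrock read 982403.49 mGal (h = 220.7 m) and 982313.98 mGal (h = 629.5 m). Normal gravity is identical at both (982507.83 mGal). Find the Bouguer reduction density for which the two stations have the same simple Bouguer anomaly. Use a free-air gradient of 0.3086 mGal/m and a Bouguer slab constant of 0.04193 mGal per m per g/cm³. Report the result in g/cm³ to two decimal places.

Δg_obs = 982313.98 − 982403.49 = -89.51 mGal over Δh = 629.5 − 220.7 = 408.8 m
Equal Bouguer anomalies ⇒ Δg_obs + (0.3086 − 0.04193ρ)·Δh = 0
0.3086 − 0.04193ρ = −Δg_obs/Δh = 0.21896
ρ = (0.3086 − 0.21896) / 0.04193 = 2.14 g/cm³

2.14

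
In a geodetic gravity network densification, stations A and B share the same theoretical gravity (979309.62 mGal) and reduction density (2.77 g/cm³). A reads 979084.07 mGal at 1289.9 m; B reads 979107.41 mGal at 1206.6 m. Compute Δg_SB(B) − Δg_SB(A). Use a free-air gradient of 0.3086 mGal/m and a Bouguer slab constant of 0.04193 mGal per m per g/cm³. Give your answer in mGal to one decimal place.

Δg_SB(A) = 979084.07 − 979309.62 + 0.3086×1289.9 − 0.04193×2.77×1289.9 = 22.70 mGal
Δg_SB(B) = 979107.41 − 979309.62 + 0.3086×1206.6 − 0.04193×2.77×1206.6 = 30.00 mGal
Difference = 30.00 − (22.70) = 7.30 mGal

7.3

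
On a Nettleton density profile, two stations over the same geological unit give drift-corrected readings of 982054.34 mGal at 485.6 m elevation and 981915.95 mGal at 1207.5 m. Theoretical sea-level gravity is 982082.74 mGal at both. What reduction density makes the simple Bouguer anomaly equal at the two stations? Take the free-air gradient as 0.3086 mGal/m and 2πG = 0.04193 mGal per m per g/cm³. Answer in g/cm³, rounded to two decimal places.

2.79

Δg_obs = 981915.95 − 982054.34 = -138.39 mGal over Δh = 1207.5 − 485.6 = 721.9 m
Equal Bouguer anomalies ⇒ Δg_obs + (0.3086 − 0.04193ρ)·Δh = 0
0.3086 − 0.04193ρ = −Δg_obs/Δh = 0.19170
ρ = (0.3086 − 0.19170) / 0.04193 = 2.79 g/cm³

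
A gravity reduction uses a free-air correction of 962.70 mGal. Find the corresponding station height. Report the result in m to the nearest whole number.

h = 962.70 / 0.3086 = 3119.57 m

3120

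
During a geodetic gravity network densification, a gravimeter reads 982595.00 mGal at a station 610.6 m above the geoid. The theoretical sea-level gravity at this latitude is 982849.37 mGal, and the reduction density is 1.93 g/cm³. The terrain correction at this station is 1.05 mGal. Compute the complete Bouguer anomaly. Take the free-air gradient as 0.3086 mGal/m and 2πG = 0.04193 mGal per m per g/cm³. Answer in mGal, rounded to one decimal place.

-114.3

Free-air correction = 0.3086 × 610.6 = 188.43 mGal
Free-air anomaly = 982595.00 − 982849.37 + (188.43) = -65.94 mGal
Bouguer slab correction = 0.04193 × 1.93 × 610.6 = 49.41 mGal
Simple Bouguer anomaly = -65.94 − (49.41) = -115.35 mGal
Complete Bouguer anomaly = -115.35 + 1.05 = -114.30 mGal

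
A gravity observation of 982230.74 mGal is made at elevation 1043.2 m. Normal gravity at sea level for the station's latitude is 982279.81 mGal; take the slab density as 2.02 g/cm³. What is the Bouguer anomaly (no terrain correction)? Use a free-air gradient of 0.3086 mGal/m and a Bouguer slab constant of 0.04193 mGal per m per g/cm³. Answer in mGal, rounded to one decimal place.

Free-air correction = 0.3086 × 1043.2 = 321.93 mGal
Free-air anomaly = 982230.74 − 982279.81 + (321.93) = 272.86 mGal
Bouguer slab correction = 0.04193 × 2.02 × 1043.2 = 88.36 mGal
Simple Bouguer anomaly = 272.86 − (88.36) = 184.50 mGal

184.5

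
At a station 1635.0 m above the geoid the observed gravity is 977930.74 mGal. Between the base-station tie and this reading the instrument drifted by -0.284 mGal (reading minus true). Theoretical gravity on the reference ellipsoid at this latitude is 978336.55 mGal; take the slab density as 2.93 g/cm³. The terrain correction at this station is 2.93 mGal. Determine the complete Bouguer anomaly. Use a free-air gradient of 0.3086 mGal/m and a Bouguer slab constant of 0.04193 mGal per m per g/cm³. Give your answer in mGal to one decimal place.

Drift-corrected reading = 977930.74 − (-0.284) = 977931.024 mGal
Free-air correction = 0.3086 × 1635.0 = 504.56 mGal
Free-air anomaly = 977931.024 − 978336.55 + (504.56) = 99.034 mGal
Bouguer slab correction = 0.04193 × 2.93 × 1635.0 = 200.87 mGal
Simple Bouguer anomaly = 99.034 − (200.87) = -101.836 mGal
Complete Bouguer anomaly = -101.836 + 2.93 = -98.906 mGal

-98.9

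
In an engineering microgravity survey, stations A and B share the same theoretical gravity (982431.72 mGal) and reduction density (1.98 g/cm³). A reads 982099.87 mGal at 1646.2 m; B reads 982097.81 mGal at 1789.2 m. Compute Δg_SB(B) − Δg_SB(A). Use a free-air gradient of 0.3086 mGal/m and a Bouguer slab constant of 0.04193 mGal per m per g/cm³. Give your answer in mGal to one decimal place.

Δg_SB(A) = 982099.87 − 982431.72 + 0.3086×1646.2 − 0.04193×1.98×1646.2 = 39.50 mGal
Δg_SB(B) = 982097.81 − 982431.72 + 0.3086×1789.2 − 0.04193×1.98×1789.2 = 69.70 mGal
Difference = 69.70 − (39.50) = 30.20 mGal

30.2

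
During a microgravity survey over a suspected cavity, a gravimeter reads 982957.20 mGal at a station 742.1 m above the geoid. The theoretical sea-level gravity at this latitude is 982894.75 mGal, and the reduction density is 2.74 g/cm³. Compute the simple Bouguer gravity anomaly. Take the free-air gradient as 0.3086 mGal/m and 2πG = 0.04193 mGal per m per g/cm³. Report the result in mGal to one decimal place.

Free-air correction = 0.3086 × 742.1 = 229.01 mGal
Free-air anomaly = 982957.20 − 982894.75 + (229.01) = 291.46 mGal
Bouguer slab correction = 0.04193 × 2.74 × 742.1 = 85.26 mGal
Simple Bouguer anomaly = 291.46 − (85.26) = 206.20 mGal

206.2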